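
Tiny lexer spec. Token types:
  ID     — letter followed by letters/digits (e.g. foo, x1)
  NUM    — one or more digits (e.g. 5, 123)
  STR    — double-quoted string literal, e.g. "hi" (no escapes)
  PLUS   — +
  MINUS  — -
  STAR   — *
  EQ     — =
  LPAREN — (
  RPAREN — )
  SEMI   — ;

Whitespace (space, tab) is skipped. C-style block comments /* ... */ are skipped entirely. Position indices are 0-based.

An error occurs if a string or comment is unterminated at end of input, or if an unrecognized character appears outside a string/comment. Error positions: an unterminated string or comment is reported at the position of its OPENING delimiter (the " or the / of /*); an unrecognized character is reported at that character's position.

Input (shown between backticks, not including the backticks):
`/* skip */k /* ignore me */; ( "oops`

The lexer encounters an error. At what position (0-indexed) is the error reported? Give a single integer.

pos=0: enter COMMENT mode (saw '/*')
exit COMMENT mode (now at pos=10)
pos=10: emit ID 'k' (now at pos=11)
pos=12: enter COMMENT mode (saw '/*')
exit COMMENT mode (now at pos=27)
pos=27: emit SEMI ';'
pos=29: emit LPAREN '('
pos=31: enter STRING mode
pos=31: ERROR — unterminated string

Answer: 31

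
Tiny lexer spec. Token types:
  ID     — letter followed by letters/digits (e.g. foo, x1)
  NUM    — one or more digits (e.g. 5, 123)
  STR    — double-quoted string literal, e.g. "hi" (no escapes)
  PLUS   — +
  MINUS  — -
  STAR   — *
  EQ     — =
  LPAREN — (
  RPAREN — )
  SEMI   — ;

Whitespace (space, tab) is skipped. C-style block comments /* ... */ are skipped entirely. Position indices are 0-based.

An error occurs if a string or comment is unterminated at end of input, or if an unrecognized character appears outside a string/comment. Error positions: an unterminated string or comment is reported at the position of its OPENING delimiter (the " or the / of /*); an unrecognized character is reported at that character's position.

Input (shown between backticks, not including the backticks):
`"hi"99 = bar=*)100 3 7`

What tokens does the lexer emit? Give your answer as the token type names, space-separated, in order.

Answer: STR NUM EQ ID EQ STAR RPAREN NUM NUM NUM

Derivation:
pos=0: enter STRING mode
pos=0: emit STR "hi" (now at pos=4)
pos=4: emit NUM '99' (now at pos=6)
pos=7: emit EQ '='
pos=9: emit ID 'bar' (now at pos=12)
pos=12: emit EQ '='
pos=13: emit STAR '*'
pos=14: emit RPAREN ')'
pos=15: emit NUM '100' (now at pos=18)
pos=19: emit NUM '3' (now at pos=20)
pos=21: emit NUM '7' (now at pos=22)
DONE. 10 tokens: [STR, NUM, EQ, ID, EQ, STAR, RPAREN, NUM, NUM, NUM]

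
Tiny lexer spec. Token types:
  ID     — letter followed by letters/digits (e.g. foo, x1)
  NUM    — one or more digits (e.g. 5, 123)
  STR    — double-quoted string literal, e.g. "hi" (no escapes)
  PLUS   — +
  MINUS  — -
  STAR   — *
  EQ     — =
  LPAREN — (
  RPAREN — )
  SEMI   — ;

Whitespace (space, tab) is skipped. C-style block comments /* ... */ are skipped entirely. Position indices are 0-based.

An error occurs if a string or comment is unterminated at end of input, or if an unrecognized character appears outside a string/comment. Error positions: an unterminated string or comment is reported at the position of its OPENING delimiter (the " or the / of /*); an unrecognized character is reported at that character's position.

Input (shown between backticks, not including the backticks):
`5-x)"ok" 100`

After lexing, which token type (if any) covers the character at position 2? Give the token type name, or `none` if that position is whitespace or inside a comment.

Answer: ID

Derivation:
pos=0: emit NUM '5' (now at pos=1)
pos=1: emit MINUS '-'
pos=2: emit ID 'x' (now at pos=3)
pos=3: emit RPAREN ')'
pos=4: enter STRING mode
pos=4: emit STR "ok" (now at pos=8)
pos=9: emit NUM '100' (now at pos=12)
DONE. 6 tokens: [NUM, MINUS, ID, RPAREN, STR, NUM]
Position 2: char is 'x' -> ID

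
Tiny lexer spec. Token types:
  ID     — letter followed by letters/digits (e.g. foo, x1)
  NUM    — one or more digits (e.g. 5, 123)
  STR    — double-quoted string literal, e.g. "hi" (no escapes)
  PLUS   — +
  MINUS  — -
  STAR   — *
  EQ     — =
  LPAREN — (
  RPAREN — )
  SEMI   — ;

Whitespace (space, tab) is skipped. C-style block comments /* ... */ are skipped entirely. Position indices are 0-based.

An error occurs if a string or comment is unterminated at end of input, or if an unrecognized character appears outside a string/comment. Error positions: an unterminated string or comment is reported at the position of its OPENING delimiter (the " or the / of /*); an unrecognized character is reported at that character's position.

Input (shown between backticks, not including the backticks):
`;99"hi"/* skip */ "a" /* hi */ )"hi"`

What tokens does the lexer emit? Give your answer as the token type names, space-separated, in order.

pos=0: emit SEMI ';'
pos=1: emit NUM '99' (now at pos=3)
pos=3: enter STRING mode
pos=3: emit STR "hi" (now at pos=7)
pos=7: enter COMMENT mode (saw '/*')
exit COMMENT mode (now at pos=17)
pos=18: enter STRING mode
pos=18: emit STR "a" (now at pos=21)
pos=22: enter COMMENT mode (saw '/*')
exit COMMENT mode (now at pos=30)
pos=31: emit RPAREN ')'
pos=32: enter STRING mode
pos=32: emit STR "hi" (now at pos=36)
DONE. 6 tokens: [SEMI, NUM, STR, STR, RPAREN, STR]

Answer: SEMI NUM STR STR RPAREN STR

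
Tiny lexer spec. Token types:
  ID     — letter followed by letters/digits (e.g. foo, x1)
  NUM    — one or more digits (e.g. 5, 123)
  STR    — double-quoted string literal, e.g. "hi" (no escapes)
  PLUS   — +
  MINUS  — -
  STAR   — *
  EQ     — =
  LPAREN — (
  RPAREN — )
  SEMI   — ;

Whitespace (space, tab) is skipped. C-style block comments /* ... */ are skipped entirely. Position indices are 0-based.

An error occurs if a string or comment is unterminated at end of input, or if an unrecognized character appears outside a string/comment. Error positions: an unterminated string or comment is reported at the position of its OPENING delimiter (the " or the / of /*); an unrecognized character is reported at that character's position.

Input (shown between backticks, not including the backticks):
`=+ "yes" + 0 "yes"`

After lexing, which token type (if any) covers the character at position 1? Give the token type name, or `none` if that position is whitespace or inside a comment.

pos=0: emit EQ '='
pos=1: emit PLUS '+'
pos=3: enter STRING mode
pos=3: emit STR "yes" (now at pos=8)
pos=9: emit PLUS '+'
pos=11: emit NUM '0' (now at pos=12)
pos=13: enter STRING mode
pos=13: emit STR "yes" (now at pos=18)
DONE. 6 tokens: [EQ, PLUS, STR, PLUS, NUM, STR]
Position 1: char is '+' -> PLUS

Answer: PLUS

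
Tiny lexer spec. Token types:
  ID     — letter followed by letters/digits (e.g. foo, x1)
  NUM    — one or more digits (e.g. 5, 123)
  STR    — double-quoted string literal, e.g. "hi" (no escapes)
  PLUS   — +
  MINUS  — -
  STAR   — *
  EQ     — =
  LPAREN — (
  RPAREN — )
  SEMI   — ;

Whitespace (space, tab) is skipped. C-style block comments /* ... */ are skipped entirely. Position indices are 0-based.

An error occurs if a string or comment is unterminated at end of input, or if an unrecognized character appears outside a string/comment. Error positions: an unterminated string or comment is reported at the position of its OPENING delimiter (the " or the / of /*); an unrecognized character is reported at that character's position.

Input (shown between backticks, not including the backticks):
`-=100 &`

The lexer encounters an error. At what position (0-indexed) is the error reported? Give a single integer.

pos=0: emit MINUS '-'
pos=1: emit EQ '='
pos=2: emit NUM '100' (now at pos=5)
pos=6: ERROR — unrecognized char '&'

Answer: 6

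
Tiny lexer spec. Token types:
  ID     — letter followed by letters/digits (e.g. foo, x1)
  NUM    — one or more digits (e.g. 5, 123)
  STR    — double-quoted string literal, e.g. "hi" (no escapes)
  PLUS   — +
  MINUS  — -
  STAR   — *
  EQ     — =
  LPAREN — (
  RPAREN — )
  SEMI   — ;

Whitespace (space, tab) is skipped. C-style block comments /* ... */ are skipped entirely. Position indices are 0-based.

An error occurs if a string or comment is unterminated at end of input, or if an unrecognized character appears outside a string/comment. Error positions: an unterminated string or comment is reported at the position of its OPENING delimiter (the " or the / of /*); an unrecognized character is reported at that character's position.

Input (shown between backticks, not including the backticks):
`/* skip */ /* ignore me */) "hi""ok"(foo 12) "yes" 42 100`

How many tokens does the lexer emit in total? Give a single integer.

pos=0: enter COMMENT mode (saw '/*')
exit COMMENT mode (now at pos=10)
pos=11: enter COMMENT mode (saw '/*')
exit COMMENT mode (now at pos=26)
pos=26: emit RPAREN ')'
pos=28: enter STRING mode
pos=28: emit STR "hi" (now at pos=32)
pos=32: enter STRING mode
pos=32: emit STR "ok" (now at pos=36)
pos=36: emit LPAREN '('
pos=37: emit ID 'foo' (now at pos=40)
pos=41: emit NUM '12' (now at pos=43)
pos=43: emit RPAREN ')'
pos=45: enter STRING mode
pos=45: emit STR "yes" (now at pos=50)
pos=51: emit NUM '42' (now at pos=53)
pos=54: emit NUM '100' (now at pos=57)
DONE. 10 tokens: [RPAREN, STR, STR, LPAREN, ID, NUM, RPAREN, STR, NUM, NUM]

Answer: 10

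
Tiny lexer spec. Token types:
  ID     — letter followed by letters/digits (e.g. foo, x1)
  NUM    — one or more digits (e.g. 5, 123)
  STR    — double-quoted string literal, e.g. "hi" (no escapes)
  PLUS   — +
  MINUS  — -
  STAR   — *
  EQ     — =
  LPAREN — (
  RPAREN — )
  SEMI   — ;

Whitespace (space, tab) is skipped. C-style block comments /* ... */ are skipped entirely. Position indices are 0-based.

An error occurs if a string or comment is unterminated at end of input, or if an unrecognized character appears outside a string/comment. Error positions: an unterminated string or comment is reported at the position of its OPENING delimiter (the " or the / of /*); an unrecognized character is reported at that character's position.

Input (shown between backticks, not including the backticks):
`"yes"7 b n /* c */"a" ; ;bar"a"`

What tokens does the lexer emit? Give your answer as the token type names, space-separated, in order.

Answer: STR NUM ID ID STR SEMI SEMI ID STR

Derivation:
pos=0: enter STRING mode
pos=0: emit STR "yes" (now at pos=5)
pos=5: emit NUM '7' (now at pos=6)
pos=7: emit ID 'b' (now at pos=8)
pos=9: emit ID 'n' (now at pos=10)
pos=11: enter COMMENT mode (saw '/*')
exit COMMENT mode (now at pos=18)
pos=18: enter STRING mode
pos=18: emit STR "a" (now at pos=21)
pos=22: emit SEMI ';'
pos=24: emit SEMI ';'
pos=25: emit ID 'bar' (now at pos=28)
pos=28: enter STRING mode
pos=28: emit STR "a" (now at pos=31)
DONE. 9 tokens: [STR, NUM, ID, ID, STR, SEMI, SEMI, ID, STR]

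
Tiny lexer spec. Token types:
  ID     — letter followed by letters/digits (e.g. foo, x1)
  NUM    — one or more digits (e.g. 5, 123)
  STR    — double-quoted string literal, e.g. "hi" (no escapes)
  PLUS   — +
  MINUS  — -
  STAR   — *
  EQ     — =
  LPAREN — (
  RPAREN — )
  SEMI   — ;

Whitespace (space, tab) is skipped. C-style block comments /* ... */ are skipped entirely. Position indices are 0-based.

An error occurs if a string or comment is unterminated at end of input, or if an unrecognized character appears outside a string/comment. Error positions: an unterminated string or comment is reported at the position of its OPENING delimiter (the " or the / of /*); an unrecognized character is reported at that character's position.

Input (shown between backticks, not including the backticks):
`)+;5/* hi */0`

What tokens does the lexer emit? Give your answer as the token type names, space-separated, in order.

pos=0: emit RPAREN ')'
pos=1: emit PLUS '+'
pos=2: emit SEMI ';'
pos=3: emit NUM '5' (now at pos=4)
pos=4: enter COMMENT mode (saw '/*')
exit COMMENT mode (now at pos=12)
pos=12: emit NUM '0' (now at pos=13)
DONE. 5 tokens: [RPAREN, PLUS, SEMI, NUM, NUM]

Answer: RPAREN PLUS SEMI NUM NUM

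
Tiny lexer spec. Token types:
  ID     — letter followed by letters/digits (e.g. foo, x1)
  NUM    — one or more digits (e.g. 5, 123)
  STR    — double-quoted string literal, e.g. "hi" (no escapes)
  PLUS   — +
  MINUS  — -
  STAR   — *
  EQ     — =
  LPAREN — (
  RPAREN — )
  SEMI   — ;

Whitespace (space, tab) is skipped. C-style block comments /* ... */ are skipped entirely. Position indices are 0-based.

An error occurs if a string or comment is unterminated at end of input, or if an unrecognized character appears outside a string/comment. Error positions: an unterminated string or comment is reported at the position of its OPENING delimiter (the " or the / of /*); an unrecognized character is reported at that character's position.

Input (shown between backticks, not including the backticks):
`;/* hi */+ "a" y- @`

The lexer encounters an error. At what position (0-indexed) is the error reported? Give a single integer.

Answer: 18

Derivation:
pos=0: emit SEMI ';'
pos=1: enter COMMENT mode (saw '/*')
exit COMMENT mode (now at pos=9)
pos=9: emit PLUS '+'
pos=11: enter STRING mode
pos=11: emit STR "a" (now at pos=14)
pos=15: emit ID 'y' (now at pos=16)
pos=16: emit MINUS '-'
pos=18: ERROR — unrecognized char '@'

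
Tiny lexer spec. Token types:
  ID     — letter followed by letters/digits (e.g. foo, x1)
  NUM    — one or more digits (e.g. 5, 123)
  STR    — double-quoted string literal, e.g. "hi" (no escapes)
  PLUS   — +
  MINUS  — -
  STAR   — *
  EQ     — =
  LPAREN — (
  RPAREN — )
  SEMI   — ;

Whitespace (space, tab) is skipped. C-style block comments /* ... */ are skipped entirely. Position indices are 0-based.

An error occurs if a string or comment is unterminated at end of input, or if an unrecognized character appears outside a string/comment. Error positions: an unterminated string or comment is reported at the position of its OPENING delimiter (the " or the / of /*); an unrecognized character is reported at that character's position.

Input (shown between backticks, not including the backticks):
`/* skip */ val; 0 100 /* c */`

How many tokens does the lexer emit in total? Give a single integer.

Answer: 4

Derivation:
pos=0: enter COMMENT mode (saw '/*')
exit COMMENT mode (now at pos=10)
pos=11: emit ID 'val' (now at pos=14)
pos=14: emit SEMI ';'
pos=16: emit NUM '0' (now at pos=17)
pos=18: emit NUM '100' (now at pos=21)
pos=22: enter COMMENT mode (saw '/*')
exit COMMENT mode (now at pos=29)
DONE. 4 tokens: [ID, SEMI, NUM, NUM]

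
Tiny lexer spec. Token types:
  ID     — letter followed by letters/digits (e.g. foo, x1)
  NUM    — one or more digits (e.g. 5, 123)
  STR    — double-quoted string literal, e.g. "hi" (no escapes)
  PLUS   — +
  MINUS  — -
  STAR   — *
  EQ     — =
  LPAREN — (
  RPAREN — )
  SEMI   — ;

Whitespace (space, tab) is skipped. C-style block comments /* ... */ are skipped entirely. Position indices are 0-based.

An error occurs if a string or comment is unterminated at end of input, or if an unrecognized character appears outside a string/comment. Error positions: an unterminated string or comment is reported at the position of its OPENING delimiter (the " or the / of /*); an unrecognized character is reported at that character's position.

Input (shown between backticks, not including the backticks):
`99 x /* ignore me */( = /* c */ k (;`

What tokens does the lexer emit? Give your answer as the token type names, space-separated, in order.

Answer: NUM ID LPAREN EQ ID LPAREN SEMI

Derivation:
pos=0: emit NUM '99' (now at pos=2)
pos=3: emit ID 'x' (now at pos=4)
pos=5: enter COMMENT mode (saw '/*')
exit COMMENT mode (now at pos=20)
pos=20: emit LPAREN '('
pos=22: emit EQ '='
pos=24: enter COMMENT mode (saw '/*')
exit COMMENT mode (now at pos=31)
pos=32: emit ID 'k' (now at pos=33)
pos=34: emit LPAREN '('
pos=35: emit SEMI ';'
DONE. 7 tokens: [NUM, ID, LPAREN, EQ, ID, LPAREN, SEMI]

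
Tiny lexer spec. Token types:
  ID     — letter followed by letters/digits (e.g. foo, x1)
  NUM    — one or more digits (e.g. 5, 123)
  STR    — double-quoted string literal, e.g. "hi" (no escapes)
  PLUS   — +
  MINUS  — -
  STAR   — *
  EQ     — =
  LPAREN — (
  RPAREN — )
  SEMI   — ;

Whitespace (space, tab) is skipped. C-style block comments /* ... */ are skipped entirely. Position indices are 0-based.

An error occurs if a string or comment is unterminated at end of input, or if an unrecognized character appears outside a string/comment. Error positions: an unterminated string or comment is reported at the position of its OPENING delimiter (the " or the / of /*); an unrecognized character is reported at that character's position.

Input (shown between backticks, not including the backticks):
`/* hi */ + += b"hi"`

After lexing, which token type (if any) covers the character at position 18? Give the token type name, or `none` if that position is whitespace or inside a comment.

pos=0: enter COMMENT mode (saw '/*')
exit COMMENT mode (now at pos=8)
pos=9: emit PLUS '+'
pos=11: emit PLUS '+'
pos=12: emit EQ '='
pos=14: emit ID 'b' (now at pos=15)
pos=15: enter STRING mode
pos=15: emit STR "hi" (now at pos=19)
DONE. 5 tokens: [PLUS, PLUS, EQ, ID, STR]
Position 18: char is '"' -> STR

Answer: STR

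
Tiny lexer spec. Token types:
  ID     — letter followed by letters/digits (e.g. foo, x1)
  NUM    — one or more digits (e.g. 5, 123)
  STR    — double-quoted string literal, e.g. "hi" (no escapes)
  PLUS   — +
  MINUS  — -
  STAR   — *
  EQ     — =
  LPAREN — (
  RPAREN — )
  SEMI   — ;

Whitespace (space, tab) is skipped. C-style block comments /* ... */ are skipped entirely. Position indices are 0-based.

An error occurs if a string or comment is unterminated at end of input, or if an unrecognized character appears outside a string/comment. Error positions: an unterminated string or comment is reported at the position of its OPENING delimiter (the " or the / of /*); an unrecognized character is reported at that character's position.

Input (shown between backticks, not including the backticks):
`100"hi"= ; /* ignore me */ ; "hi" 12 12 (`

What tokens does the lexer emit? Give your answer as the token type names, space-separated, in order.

Answer: NUM STR EQ SEMI SEMI STR NUM NUM LPAREN

Derivation:
pos=0: emit NUM '100' (now at pos=3)
pos=3: enter STRING mode
pos=3: emit STR "hi" (now at pos=7)
pos=7: emit EQ '='
pos=9: emit SEMI ';'
pos=11: enter COMMENT mode (saw '/*')
exit COMMENT mode (now at pos=26)
pos=27: emit SEMI ';'
pos=29: enter STRING mode
pos=29: emit STR "hi" (now at pos=33)
pos=34: emit NUM '12' (now at pos=36)
pos=37: emit NUM '12' (now at pos=39)
pos=40: emit LPAREN '('
DONE. 9 tokens: [NUM, STR, EQ, SEMI, SEMI, STR, NUM, NUM, LPAREN]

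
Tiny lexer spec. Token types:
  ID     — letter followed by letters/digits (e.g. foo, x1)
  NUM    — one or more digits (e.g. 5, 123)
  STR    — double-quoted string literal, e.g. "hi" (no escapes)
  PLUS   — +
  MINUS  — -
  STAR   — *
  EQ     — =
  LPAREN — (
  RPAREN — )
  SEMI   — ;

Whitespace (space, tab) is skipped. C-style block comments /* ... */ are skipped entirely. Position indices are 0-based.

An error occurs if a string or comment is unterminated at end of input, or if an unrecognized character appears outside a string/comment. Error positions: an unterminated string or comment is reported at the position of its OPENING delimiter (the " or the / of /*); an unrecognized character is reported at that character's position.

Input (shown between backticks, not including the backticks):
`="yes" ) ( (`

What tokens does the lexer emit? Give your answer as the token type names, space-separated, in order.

pos=0: emit EQ '='
pos=1: enter STRING mode
pos=1: emit STR "yes" (now at pos=6)
pos=7: emit RPAREN ')'
pos=9: emit LPAREN '('
pos=11: emit LPAREN '('
DONE. 5 tokens: [EQ, STR, RPAREN, LPAREN, LPAREN]

Answer: EQ STR RPAREN LPAREN LPAREN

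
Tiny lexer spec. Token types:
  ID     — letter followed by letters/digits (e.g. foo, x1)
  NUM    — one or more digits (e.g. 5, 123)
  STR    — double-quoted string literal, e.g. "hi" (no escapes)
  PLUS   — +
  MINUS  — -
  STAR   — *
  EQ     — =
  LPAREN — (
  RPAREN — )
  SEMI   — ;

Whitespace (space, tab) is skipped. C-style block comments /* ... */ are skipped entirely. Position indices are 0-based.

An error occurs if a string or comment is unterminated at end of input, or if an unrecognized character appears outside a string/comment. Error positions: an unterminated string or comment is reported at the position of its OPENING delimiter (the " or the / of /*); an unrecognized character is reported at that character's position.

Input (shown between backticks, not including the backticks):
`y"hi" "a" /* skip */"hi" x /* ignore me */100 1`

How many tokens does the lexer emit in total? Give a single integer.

Answer: 7

Derivation:
pos=0: emit ID 'y' (now at pos=1)
pos=1: enter STRING mode
pos=1: emit STR "hi" (now at pos=5)
pos=6: enter STRING mode
pos=6: emit STR "a" (now at pos=9)
pos=10: enter COMMENT mode (saw '/*')
exit COMMENT mode (now at pos=20)
pos=20: enter STRING mode
pos=20: emit STR "hi" (now at pos=24)
pos=25: emit ID 'x' (now at pos=26)
pos=27: enter COMMENT mode (saw '/*')
exit COMMENT mode (now at pos=42)
pos=42: emit NUM '100' (now at pos=45)
pos=46: emit NUM '1' (now at pos=47)
DONE. 7 tokens: [ID, STR, STR, STR, ID, NUM, NUM]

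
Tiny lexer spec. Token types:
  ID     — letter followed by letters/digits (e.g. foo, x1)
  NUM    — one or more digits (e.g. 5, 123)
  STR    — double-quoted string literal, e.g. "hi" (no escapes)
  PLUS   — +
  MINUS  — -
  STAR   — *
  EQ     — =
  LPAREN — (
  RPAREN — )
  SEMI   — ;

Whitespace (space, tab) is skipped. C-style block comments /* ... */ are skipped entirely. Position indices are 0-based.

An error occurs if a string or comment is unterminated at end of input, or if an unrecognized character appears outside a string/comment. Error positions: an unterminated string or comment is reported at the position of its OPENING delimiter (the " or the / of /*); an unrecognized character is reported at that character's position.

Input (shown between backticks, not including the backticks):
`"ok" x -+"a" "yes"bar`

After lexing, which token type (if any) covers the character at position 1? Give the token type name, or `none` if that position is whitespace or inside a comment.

Answer: STR

Derivation:
pos=0: enter STRING mode
pos=0: emit STR "ok" (now at pos=4)
pos=5: emit ID 'x' (now at pos=6)
pos=7: emit MINUS '-'
pos=8: emit PLUS '+'
pos=9: enter STRING mode
pos=9: emit STR "a" (now at pos=12)
pos=13: enter STRING mode
pos=13: emit STR "yes" (now at pos=18)
pos=18: emit ID 'bar' (now at pos=21)
DONE. 7 tokens: [STR, ID, MINUS, PLUS, STR, STR, ID]
Position 1: char is 'o' -> STR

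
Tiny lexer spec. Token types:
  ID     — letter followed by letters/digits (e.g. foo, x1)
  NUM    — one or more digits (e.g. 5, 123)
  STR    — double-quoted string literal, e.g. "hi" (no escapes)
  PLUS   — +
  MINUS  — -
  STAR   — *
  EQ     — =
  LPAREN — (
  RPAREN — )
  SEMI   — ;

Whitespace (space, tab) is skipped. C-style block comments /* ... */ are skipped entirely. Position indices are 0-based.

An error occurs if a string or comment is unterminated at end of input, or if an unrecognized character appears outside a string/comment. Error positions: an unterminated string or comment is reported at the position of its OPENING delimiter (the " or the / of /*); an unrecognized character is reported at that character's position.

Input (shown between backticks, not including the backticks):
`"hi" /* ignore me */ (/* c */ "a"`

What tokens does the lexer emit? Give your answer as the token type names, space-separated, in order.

Answer: STR LPAREN STR

Derivation:
pos=0: enter STRING mode
pos=0: emit STR "hi" (now at pos=4)
pos=5: enter COMMENT mode (saw '/*')
exit COMMENT mode (now at pos=20)
pos=21: emit LPAREN '('
pos=22: enter COMMENT mode (saw '/*')
exit COMMENT mode (now at pos=29)
pos=30: enter STRING mode
pos=30: emit STR "a" (now at pos=33)
DONE. 3 tokens: [STR, LPAREN, STR]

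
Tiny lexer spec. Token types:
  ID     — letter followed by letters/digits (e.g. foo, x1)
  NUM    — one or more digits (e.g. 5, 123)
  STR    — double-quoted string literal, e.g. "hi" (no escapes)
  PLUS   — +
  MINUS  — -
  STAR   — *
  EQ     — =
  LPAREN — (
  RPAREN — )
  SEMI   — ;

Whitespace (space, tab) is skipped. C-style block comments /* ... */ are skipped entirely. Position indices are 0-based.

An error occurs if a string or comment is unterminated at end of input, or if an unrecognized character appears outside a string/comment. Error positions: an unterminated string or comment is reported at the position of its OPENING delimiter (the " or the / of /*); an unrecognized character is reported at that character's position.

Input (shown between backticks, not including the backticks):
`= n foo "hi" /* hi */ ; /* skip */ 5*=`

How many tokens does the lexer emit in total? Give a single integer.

Answer: 8

Derivation:
pos=0: emit EQ '='
pos=2: emit ID 'n' (now at pos=3)
pos=4: emit ID 'foo' (now at pos=7)
pos=8: enter STRING mode
pos=8: emit STR "hi" (now at pos=12)
pos=13: enter COMMENT mode (saw '/*')
exit COMMENT mode (now at pos=21)
pos=22: emit SEMI ';'
pos=24: enter COMMENT mode (saw '/*')
exit COMMENT mode (now at pos=34)
pos=35: emit NUM '5' (now at pos=36)
pos=36: emit STAR '*'
pos=37: emit EQ '='
DONE. 8 tokens: [EQ, ID, ID, STR, SEMI, NUM, STAR, EQ]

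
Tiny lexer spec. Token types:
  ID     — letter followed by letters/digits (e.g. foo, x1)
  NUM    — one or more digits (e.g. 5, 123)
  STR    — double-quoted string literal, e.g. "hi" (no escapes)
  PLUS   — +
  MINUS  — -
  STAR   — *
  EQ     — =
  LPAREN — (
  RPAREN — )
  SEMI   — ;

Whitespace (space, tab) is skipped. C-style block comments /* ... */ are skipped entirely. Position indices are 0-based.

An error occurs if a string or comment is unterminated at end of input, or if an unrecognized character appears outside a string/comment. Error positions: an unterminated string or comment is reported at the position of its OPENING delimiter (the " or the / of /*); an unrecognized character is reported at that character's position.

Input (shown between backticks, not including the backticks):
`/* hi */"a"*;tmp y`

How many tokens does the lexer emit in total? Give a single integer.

Answer: 5

Derivation:
pos=0: enter COMMENT mode (saw '/*')
exit COMMENT mode (now at pos=8)
pos=8: enter STRING mode
pos=8: emit STR "a" (now at pos=11)
pos=11: emit STAR '*'
pos=12: emit SEMI ';'
pos=13: emit ID 'tmp' (now at pos=16)
pos=17: emit ID 'y' (now at pos=18)
DONE. 5 tokens: [STR, STAR, SEMI, ID, ID]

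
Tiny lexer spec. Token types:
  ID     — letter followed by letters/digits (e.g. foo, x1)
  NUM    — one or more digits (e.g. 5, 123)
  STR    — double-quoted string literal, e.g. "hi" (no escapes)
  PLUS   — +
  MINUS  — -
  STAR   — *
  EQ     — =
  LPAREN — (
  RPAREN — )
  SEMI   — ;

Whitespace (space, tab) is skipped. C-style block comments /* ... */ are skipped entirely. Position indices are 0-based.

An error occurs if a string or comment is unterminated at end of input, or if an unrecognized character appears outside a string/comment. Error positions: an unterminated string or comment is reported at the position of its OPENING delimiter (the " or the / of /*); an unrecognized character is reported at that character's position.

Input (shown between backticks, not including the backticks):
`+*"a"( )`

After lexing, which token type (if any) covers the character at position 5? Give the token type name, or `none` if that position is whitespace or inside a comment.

pos=0: emit PLUS '+'
pos=1: emit STAR '*'
pos=2: enter STRING mode
pos=2: emit STR "a" (now at pos=5)
pos=5: emit LPAREN '('
pos=7: emit RPAREN ')'
DONE. 5 tokens: [PLUS, STAR, STR, LPAREN, RPAREN]
Position 5: char is '(' -> LPAREN

Answer: LPAREN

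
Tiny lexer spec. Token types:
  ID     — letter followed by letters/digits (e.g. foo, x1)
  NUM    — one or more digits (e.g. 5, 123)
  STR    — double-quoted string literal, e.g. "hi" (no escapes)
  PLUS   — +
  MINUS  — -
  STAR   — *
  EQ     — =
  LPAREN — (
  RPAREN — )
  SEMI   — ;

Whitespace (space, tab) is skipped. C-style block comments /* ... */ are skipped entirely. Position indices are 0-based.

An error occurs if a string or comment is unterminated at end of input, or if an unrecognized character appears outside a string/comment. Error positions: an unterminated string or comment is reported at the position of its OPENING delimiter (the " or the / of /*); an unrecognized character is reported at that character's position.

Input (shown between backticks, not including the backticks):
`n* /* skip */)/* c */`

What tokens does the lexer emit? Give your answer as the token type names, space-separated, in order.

pos=0: emit ID 'n' (now at pos=1)
pos=1: emit STAR '*'
pos=3: enter COMMENT mode (saw '/*')
exit COMMENT mode (now at pos=13)
pos=13: emit RPAREN ')'
pos=14: enter COMMENT mode (saw '/*')
exit COMMENT mode (now at pos=21)
DONE. 3 tokens: [ID, STAR, RPAREN]

Answer: ID STAR RPAREN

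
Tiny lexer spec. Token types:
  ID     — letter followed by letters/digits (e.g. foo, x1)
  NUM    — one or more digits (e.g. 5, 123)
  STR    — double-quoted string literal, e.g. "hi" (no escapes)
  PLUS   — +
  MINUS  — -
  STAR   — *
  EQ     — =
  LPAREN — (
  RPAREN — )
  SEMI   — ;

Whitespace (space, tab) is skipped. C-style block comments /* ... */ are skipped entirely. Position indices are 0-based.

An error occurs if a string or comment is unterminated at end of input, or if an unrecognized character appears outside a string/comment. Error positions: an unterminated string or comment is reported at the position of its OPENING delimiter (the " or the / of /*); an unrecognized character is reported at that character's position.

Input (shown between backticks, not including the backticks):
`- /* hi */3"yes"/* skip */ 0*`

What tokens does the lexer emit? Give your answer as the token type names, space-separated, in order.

Answer: MINUS NUM STR NUM STAR

Derivation:
pos=0: emit MINUS '-'
pos=2: enter COMMENT mode (saw '/*')
exit COMMENT mode (now at pos=10)
pos=10: emit NUM '3' (now at pos=11)
pos=11: enter STRING mode
pos=11: emit STR "yes" (now at pos=16)
pos=16: enter COMMENT mode (saw '/*')
exit COMMENT mode (now at pos=26)
pos=27: emit NUM '0' (now at pos=28)
pos=28: emit STAR '*'
DONE. 5 tokens: [MINUS, NUM, STR, NUM, STAR]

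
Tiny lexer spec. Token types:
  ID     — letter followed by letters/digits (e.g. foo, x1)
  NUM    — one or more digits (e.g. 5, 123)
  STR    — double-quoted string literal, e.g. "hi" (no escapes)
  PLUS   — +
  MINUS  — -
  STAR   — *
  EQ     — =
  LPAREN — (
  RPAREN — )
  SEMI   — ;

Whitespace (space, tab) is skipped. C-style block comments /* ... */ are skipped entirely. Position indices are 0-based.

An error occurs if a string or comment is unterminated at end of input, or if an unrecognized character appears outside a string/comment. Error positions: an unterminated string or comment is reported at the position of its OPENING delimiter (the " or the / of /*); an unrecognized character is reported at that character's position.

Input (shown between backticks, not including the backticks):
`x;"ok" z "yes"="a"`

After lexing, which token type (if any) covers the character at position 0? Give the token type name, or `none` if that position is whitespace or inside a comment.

Answer: ID

Derivation:
pos=0: emit ID 'x' (now at pos=1)
pos=1: emit SEMI ';'
pos=2: enter STRING mode
pos=2: emit STR "ok" (now at pos=6)
pos=7: emit ID 'z' (now at pos=8)
pos=9: enter STRING mode
pos=9: emit STR "yes" (now at pos=14)
pos=14: emit EQ '='
pos=15: enter STRING mode
pos=15: emit STR "a" (now at pos=18)
DONE. 7 tokens: [ID, SEMI, STR, ID, STR, EQ, STR]
Position 0: char is 'x' -> ID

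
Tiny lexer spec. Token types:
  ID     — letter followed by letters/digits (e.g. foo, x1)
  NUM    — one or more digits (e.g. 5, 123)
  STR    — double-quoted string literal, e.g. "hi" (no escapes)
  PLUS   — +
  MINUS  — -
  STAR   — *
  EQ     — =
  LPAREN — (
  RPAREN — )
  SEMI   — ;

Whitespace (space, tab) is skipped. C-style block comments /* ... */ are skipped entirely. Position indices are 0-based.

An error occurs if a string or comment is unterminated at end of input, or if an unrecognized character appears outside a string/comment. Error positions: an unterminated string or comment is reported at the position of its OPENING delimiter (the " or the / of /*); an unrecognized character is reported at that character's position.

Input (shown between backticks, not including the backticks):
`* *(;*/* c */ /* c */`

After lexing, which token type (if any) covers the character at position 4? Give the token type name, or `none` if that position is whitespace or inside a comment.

pos=0: emit STAR '*'
pos=2: emit STAR '*'
pos=3: emit LPAREN '('
pos=4: emit SEMI ';'
pos=5: emit STAR '*'
pos=6: enter COMMENT mode (saw '/*')
exit COMMENT mode (now at pos=13)
pos=14: enter COMMENT mode (saw '/*')
exit COMMENT mode (now at pos=21)
DONE. 5 tokens: [STAR, STAR, LPAREN, SEMI, STAR]
Position 4: char is ';' -> SEMI

Answer: SEMI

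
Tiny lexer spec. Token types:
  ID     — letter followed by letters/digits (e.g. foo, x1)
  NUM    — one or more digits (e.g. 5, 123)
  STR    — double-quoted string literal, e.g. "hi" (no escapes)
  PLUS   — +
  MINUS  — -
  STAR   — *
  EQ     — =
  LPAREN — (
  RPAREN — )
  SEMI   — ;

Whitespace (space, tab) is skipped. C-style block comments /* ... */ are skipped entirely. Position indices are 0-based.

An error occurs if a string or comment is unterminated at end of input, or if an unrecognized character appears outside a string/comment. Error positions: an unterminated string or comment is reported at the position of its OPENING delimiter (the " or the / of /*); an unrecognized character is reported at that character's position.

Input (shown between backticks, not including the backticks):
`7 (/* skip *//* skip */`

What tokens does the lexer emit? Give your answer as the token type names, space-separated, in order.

pos=0: emit NUM '7' (now at pos=1)
pos=2: emit LPAREN '('
pos=3: enter COMMENT mode (saw '/*')
exit COMMENT mode (now at pos=13)
pos=13: enter COMMENT mode (saw '/*')
exit COMMENT mode (now at pos=23)
DONE. 2 tokens: [NUM, LPAREN]

Answer: NUM LPAREN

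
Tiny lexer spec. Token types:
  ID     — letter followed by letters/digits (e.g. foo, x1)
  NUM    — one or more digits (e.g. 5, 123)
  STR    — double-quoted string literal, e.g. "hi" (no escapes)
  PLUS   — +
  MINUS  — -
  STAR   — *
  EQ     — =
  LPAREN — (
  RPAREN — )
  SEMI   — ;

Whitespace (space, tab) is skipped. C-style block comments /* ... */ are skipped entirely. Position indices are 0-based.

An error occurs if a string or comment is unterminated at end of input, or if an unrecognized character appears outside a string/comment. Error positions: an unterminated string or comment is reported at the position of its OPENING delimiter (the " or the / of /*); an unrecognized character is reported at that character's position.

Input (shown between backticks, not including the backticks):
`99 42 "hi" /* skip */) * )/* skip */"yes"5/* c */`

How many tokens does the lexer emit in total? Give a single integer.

pos=0: emit NUM '99' (now at pos=2)
pos=3: emit NUM '42' (now at pos=5)
pos=6: enter STRING mode
pos=6: emit STR "hi" (now at pos=10)
pos=11: enter COMMENT mode (saw '/*')
exit COMMENT mode (now at pos=21)
pos=21: emit RPAREN ')'
pos=23: emit STAR '*'
pos=25: emit RPAREN ')'
pos=26: enter COMMENT mode (saw '/*')
exit COMMENT mode (now at pos=36)
pos=36: enter STRING mode
pos=36: emit STR "yes" (now at pos=41)
pos=41: emit NUM '5' (now at pos=42)
pos=42: enter COMMENT mode (saw '/*')
exit COMMENT mode (now at pos=49)
DONE. 8 tokens: [NUM, NUM, STR, RPAREN, STAR, RPAREN, STR, NUM]

Answer: 8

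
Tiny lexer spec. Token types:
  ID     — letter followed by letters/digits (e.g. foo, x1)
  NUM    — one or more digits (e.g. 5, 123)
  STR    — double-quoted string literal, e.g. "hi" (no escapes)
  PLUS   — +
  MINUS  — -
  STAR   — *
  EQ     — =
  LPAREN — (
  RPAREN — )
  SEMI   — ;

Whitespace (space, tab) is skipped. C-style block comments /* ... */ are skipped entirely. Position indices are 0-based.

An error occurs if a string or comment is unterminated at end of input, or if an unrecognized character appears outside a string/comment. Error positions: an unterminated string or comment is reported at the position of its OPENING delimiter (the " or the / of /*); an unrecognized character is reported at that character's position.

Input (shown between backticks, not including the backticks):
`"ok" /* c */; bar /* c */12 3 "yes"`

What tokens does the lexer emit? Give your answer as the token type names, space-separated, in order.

pos=0: enter STRING mode
pos=0: emit STR "ok" (now at pos=4)
pos=5: enter COMMENT mode (saw '/*')
exit COMMENT mode (now at pos=12)
pos=12: emit SEMI ';'
pos=14: emit ID 'bar' (now at pos=17)
pos=18: enter COMMENT mode (saw '/*')
exit COMMENT mode (now at pos=25)
pos=25: emit NUM '12' (now at pos=27)
pos=28: emit NUM '3' (now at pos=29)
pos=30: enter STRING mode
pos=30: emit STR "yes" (now at pos=35)
DONE. 6 tokens: [STR, SEMI, ID, NUM, NUM, STR]

Answer: STR SEMI ID NUM NUM STR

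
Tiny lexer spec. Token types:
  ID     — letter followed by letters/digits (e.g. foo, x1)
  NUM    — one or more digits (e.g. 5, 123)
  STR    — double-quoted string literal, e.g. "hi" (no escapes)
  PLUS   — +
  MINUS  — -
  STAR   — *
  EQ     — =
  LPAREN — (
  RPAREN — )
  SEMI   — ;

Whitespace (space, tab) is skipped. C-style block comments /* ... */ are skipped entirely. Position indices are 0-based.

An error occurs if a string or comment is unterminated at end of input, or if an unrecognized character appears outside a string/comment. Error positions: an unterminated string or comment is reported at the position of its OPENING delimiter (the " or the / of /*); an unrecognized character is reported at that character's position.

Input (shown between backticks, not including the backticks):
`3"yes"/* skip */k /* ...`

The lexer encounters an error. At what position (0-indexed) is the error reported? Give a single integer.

Answer: 18

Derivation:
pos=0: emit NUM '3' (now at pos=1)
pos=1: enter STRING mode
pos=1: emit STR "yes" (now at pos=6)
pos=6: enter COMMENT mode (saw '/*')
exit COMMENT mode (now at pos=16)
pos=16: emit ID 'k' (now at pos=17)
pos=18: enter COMMENT mode (saw '/*')
pos=18: ERROR — unterminated comment (reached EOF)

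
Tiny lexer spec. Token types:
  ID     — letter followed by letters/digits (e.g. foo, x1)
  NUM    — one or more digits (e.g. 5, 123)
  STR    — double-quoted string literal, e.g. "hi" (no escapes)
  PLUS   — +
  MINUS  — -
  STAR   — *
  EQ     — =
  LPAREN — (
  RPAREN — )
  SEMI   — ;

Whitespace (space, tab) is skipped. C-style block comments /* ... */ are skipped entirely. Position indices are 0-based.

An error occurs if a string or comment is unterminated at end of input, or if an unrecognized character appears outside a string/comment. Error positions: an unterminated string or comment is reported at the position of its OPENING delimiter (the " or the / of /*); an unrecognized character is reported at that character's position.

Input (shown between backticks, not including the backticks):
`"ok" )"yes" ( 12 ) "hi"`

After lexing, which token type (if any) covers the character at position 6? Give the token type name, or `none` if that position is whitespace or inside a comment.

pos=0: enter STRING mode
pos=0: emit STR "ok" (now at pos=4)
pos=5: emit RPAREN ')'
pos=6: enter STRING mode
pos=6: emit STR "yes" (now at pos=11)
pos=12: emit LPAREN '('
pos=14: emit NUM '12' (now at pos=16)
pos=17: emit RPAREN ')'
pos=19: enter STRING mode
pos=19: emit STR "hi" (now at pos=23)
DONE. 7 tokens: [STR, RPAREN, STR, LPAREN, NUM, RPAREN, STR]
Position 6: char is '"' -> STR

Answer: STR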